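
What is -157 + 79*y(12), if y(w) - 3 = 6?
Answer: 554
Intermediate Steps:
y(w) = 9 (y(w) = 3 + 6 = 9)
-157 + 79*y(12) = -157 + 79*9 = -157 + 711 = 554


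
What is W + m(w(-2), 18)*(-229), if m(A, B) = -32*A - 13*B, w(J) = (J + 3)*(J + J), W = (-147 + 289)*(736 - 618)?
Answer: 41030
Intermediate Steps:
W = 16756 (W = 142*118 = 16756)
w(J) = 2*J*(3 + J) (w(J) = (3 + J)*(2*J) = 2*J*(3 + J))
W + m(w(-2), 18)*(-229) = 16756 + (-64*(-2)*(3 - 2) - 13*18)*(-229) = 16756 + (-64*(-2) - 234)*(-229) = 16756 + (-32*(-4) - 234)*(-229) = 16756 + (128 - 234)*(-229) = 16756 - 106*(-229) = 16756 + 24274 = 41030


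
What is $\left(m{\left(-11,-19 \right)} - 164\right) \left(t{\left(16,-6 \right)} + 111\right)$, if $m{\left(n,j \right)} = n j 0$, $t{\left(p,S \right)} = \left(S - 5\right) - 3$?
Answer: $-15908$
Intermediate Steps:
$t{\left(p,S \right)} = -8 + S$ ($t{\left(p,S \right)} = \left(-5 + S\right) - 3 = -8 + S$)
$m{\left(n,j \right)} = 0$ ($m{\left(n,j \right)} = j n 0 = 0$)
$\left(m{\left(-11,-19 \right)} - 164\right) \left(t{\left(16,-6 \right)} + 111\right) = \left(0 - 164\right) \left(\left(-8 - 6\right) + 111\right) = - 164 \left(-14 + 111\right) = \left(-164\right) 97 = -15908$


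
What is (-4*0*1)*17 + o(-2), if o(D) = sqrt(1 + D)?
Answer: I ≈ 1.0*I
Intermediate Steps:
(-4*0*1)*17 + o(-2) = (-4*0*1)*17 + sqrt(1 - 2) = (-2*0*1)*17 + sqrt(-1) = (0*1)*17 + I = 0*17 + I = 0 + I = I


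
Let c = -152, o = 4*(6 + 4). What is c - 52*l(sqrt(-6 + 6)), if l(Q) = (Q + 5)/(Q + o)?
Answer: -317/2 ≈ -158.50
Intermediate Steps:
o = 40 (o = 4*10 = 40)
l(Q) = (5 + Q)/(40 + Q) (l(Q) = (Q + 5)/(Q + 40) = (5 + Q)/(40 + Q))
c - 52*l(sqrt(-6 + 6)) = -152 - 52*(5 + sqrt(-6 + 6))/(40 + sqrt(-6 + 6)) = -152 - 52*(5 + sqrt(0))/(40 + sqrt(0)) = -152 - 52*(5 + 0)/(40 + 0) = -152 - 52*5/40 = -152 - 13*5/10 = -152 - 52*1/8 = -152 - 13/2 = -317/2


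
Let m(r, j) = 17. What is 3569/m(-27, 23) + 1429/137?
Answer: 513246/2329 ≈ 220.37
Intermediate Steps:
3569/m(-27, 23) + 1429/137 = 3569/17 + 1429/137 = 513246/2329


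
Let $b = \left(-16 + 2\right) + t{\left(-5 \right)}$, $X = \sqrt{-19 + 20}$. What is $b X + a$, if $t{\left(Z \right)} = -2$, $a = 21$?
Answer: $5$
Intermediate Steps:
$X = 1$ ($X = \sqrt{1} = 1$)
$b = -16$ ($b = \left(-16 + 2\right) - 2 = -14 - 2 = -16$)
$b X + a = \left(-16\right) 1 + 21 = -16 + 21 = 5$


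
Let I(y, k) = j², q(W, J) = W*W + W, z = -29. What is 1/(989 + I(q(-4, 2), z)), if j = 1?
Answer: 1/990 ≈ 0.0010101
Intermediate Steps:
q(W, J) = W + W² (q(W, J) = W² + W = W + W²)
I(y, k) = 1 (I(y, k) = 1² = 1)
1/(989 + I(q(-4, 2), z)) = 1/(989 + 1) = 1/990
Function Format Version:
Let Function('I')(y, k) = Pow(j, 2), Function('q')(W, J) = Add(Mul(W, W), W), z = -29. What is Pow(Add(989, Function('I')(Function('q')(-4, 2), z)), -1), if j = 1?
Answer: Rational(1, 990) ≈ 0.0010101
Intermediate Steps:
Function('q')(W, J) = Add(W, Pow(W, 2)) (Function('q')(W, J) = Add(Pow(W, 2), W) = Add(W, Pow(W, 2)))
Function('I')(y, k) = 1 (Function('I')(y, k) = Pow(1, 2) = 1)
Pow(Add(989, Function('I')(Function('q')(-4, 2), z)), -1) = Pow(Add(989, 1), -1) = Pow(990, -1) = Rational(1, 990)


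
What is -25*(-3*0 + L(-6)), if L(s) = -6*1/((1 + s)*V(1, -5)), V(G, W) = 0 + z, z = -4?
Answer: 15/2 ≈ 7.5000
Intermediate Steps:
V(G, W) = -4 (V(G, W) = 0 - 4 = -4)
L(s) = -6/(-4 - 4*s) (L(s) = -6*(-1/(4*(1 + s))) = -6/(-4 - 4*s))
-25*(-3*0 + L(-6)) = -25*(-3*0 + 3/(2*(1 - 6))) = -25*(0 + (3/2)/(-5)) = -25*(0 + (3/2)*(-⅕)) = -25*(0 - 3/10) = -25*(-3/10) = 15/2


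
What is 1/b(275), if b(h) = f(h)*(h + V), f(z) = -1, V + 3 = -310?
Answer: 1/38 ≈ 0.026316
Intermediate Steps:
V = -313 (V = -3 - 310 = -313)
b(h) = 313 - h (b(h) = -(h - 313) = -(-313 + h) = 313 - h)
1/b(275) = 1/(313 - 1*275) = 1/(313 - 275) = 1/38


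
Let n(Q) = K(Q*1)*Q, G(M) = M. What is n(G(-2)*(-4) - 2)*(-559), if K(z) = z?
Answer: -20124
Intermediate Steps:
n(Q) = Q**2 (n(Q) = (Q*1)*Q = Q*Q = Q**2)
n(G(-2)*(-4) - 2)*(-559) = (-2*(-4) - 2)**2*(-559) = (8 - 2)**2*(-559) = 6**2*(-559) = 36*(-559) = -20124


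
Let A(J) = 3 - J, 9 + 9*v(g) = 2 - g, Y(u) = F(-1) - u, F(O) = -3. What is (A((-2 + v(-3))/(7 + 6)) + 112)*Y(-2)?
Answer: -13477/117 ≈ -115.19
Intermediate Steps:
Y(u) = -3 - u
v(g) = -7/9 - g/9 (v(g) = -1 + (2 - g)/9 = -1 + (2/9 - g/9) = -7/9 - g/9)
(A((-2 + v(-3))/(7 + 6)) + 112)*Y(-2) = ((3 - (-2 + (-7/9 - ⅑*(-3)))/(7 + 6)) + 112)*(-3 - 1*(-2)) = ((3 - (-2 + (-7/9 + ⅓))/13) + 112)*(-3 + 2) = ((3 - (-2 - 4/9)/13) + 112)*(-1) = ((3 - (-22)/(9*13)) + 112)*(-1) = ((3 - 1*(-22/117)) + 112)*(-1) = ((3 + 22/117) + 112)*(-1) = (373/117 + 112)*(-1) = (13477/117)*(-1) = -13477/117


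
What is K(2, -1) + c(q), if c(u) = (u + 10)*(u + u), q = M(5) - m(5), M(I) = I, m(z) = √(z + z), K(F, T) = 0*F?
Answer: 170 - 40*√10 ≈ 43.509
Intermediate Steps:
K(F, T) = 0
m(z) = √2*√z (m(z) = √(2*z) = √2*√z)
q = 5 - √10 (q = 5 - √2*√5 = 5 - √10 ≈ 1.8377)
c(u) = 2*u*(10 + u) (c(u) = (10 + u)*(2*u) = 2*u*(10 + u))
K(2, -1) + c(q) = 0 + 2*(5 - √10)*(10 + (5 - √10)) = 0 + 2*(5 - √10)*(15 - √10) = 2*(5 - √10)*(15 - √10)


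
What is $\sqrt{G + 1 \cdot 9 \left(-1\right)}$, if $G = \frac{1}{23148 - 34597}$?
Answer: $\frac{i \sqrt{103042}}{107} \approx 3.0 i$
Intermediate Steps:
$G = - \frac{1}{11449}$ ($G = \frac{1}{-11449} = - \frac{1}{11449} \approx -8.7344 \cdot 10^{-5}$)
$\sqrt{G + 1 \cdot 9 \left(-1\right)} = \sqrt{- \frac{1}{11449} + 1 \cdot 9 \left(-1\right)} = \sqrt{- \frac{1}{11449} + 9 \left(-1\right)} = \sqrt{- \frac{1}{11449} - 9} = \sqrt{- \frac{103042}{11449}} = \frac{i \sqrt{103042}}{107}$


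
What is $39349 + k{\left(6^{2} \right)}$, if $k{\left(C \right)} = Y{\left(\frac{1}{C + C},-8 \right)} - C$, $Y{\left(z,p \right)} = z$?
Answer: $\frac{2830537}{72} \approx 39313.0$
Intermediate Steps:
$k{\left(C \right)} = \frac{1}{2 C} - C$ ($k{\left(C \right)} = \frac{1}{C + C} - C = \frac{1}{2 C} - C$)
$39349 + k{\left(6^{2} \right)} = 39349 + \left(\frac{1}{2 \cdot 6^{2}} - 6^{2}\right) = 39349 + \left(\frac{1}{2 \cdot 36} - 36\right) = 39349 + \left(\frac{1}{2} \cdot \frac{1}{36} - 36\right) = 39349 + \left(\frac{1}{72} - 36\right) = 39349 - \frac{2591}{72} = \frac{2830537}{72}$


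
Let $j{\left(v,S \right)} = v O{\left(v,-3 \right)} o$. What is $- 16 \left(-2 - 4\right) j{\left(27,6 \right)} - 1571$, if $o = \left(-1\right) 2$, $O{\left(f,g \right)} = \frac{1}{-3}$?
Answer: $157$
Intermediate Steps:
$O{\left(f,g \right)} = - \frac{1}{3}$
$o = -2$
$j{\left(v,S \right)} = \frac{2 v}{3}$ ($j{\left(v,S \right)} = v \left(- \frac{1}{3}\right) \left(-2\right) = - \frac{v}{3} \left(-2\right) = \frac{2 v}{3}$)
$- 16 \left(-2 - 4\right) j{\left(27,6 \right)} - 1571 = - 16 \left(-2 - 4\right) \frac{2}{3} \cdot 27 - 1571 = \left(-16\right) \left(-6\right) 18 - 1571 = 96 \cdot 18 - 1571 = 1728 - 1571 = 157$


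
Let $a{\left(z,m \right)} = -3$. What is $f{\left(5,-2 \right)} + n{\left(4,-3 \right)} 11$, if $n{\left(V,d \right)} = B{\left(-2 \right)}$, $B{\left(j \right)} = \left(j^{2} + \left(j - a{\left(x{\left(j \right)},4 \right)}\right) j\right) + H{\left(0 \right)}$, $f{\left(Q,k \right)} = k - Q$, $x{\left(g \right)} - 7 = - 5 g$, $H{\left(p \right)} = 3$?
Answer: $48$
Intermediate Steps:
$x{\left(g \right)} = 7 - 5 g$
$B{\left(j \right)} = 3 + j^{2} + j \left(3 + j\right)$ ($B{\left(j \right)} = \left(j^{2} + \left(j - -3\right) j\right) + 3 = \left(j^{2} + \left(j + 3\right) j\right) + 3 = \left(j^{2} + \left(3 + j\right) j\right) + 3 = \left(j^{2} + j \left(3 + j\right)\right) + 3 = 3 + j^{2} + j \left(3 + j\right)$)
$n{\left(V,d \right)} = 5$ ($n{\left(V,d \right)} = 3 + 2 \left(-2\right)^{2} + 3 \left(-2\right) = 3 + 2 \cdot 4 - 6 = 3 + 8 - 6 = 5$)
$f{\left(5,-2 \right)} + n{\left(4,-3 \right)} 11 = \left(-2 - 5\right) + 5 \cdot 11 = \left(-2 - 5\right) + 55 = -7 + 55 = 48$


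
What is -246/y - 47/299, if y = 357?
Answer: -30111/35581 ≈ -0.84627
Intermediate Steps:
-246/y - 47/299 = -246/357 - 47/299 = -246*1/357 - 47*1/299 = -82/119 - 47/299 = -30111/35581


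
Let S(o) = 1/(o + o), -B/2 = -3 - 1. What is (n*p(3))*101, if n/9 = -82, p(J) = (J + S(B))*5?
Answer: -9130905/8 ≈ -1.1414e+6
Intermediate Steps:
B = 8 (B = -2*(-3 - 1) = -2*(-4) = 8)
S(o) = 1/(2*o)
p(J) = 5/16 + 5*J (p(J) = (J + (1/2)/8)*5 = (J + (1/2)*(1/8))*5 = (J + 1/16)*5 = (1/16 + J)*5 = 5/16 + 5*J)
n = -738 (n = 9*(-82) = -738)
(n*p(3))*101 = -738*(5/16 + 5*3)*101 = -738*(5/16 + 15)*101 = -738*245/16*101 = -90405/8*101 = -9130905/8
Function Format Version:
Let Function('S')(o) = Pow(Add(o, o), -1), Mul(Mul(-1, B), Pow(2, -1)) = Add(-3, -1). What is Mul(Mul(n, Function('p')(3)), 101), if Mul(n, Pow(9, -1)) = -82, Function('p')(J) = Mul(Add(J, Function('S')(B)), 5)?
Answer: Rational(-9130905, 8) ≈ -1.1414e+6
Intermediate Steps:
B = 8 (B = Mul(-2, Add(-3, -1)) = Mul(-2, -4) = 8)
Function('S')(o) = Mul(Rational(1, 2), Pow(o, -1)) (Function('S')(o) = Pow(Mul(2, o), -1) = Mul(Rational(1, 2), Pow(o, -1)))
Function('p')(J) = Add(Rational(5, 16), Mul(5, J)) (Function('p')(J) = Mul(Add(J, Mul(Rational(1, 2), Pow(8, -1))), 5) = Mul(Add(J, Mul(Rational(1, 2), Rational(1, 8))), 5) = Mul(Add(J, Rational(1, 16)), 5) = Mul(Add(Rational(1, 16), J), 5) = Add(Rational(5, 16), Mul(5, J)))
n = -738 (n = Mul(9, -82) = -738)
Mul(Mul(n, Function('p')(3)), 101) = Mul(Mul(-738, Add(Rational(5, 16), Mul(5, 3))), 101) = Mul(Mul(-738, Add(Rational(5, 16), 15)), 101) = Mul(Mul(-738, Rational(245, 16)), 101) = Mul(Rational(-90405, 8), 101) = Rational(-9130905, 8)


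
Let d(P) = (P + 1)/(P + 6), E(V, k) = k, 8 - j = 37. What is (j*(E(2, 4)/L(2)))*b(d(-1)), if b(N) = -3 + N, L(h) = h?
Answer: 174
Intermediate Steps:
j = -29 (j = 8 - 1*37 = 8 - 37 = -29)
d(P) = (1 + P)/(6 + P)
(j*(E(2, 4)/L(2)))*b(d(-1)) = (-116/2)*(-3 + (1 - 1)/(6 - 1)) = (-116/2)*(-3 + 0/5) = (-29*2)*(-3 + (⅕)*0) = -58*(-3 + 0) = -58*(-3) = 174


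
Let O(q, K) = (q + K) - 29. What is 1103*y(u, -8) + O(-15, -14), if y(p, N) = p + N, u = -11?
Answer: -21015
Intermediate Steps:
O(q, K) = -29 + K + q (O(q, K) = (K + q) - 29 = -29 + K + q)
y(p, N) = N + p
1103*y(u, -8) + O(-15, -14) = 1103*(-8 - 11) + (-29 - 14 - 15) = 1103*(-19) - 58 = -20957 - 58 = -21015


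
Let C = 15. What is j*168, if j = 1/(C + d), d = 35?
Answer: 84/25 ≈ 3.3600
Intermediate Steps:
j = 1/50 (j = 1/(15 + 35) = 1/50 ≈ 0.020000)
j*168 = (1/50)*168 = 84/25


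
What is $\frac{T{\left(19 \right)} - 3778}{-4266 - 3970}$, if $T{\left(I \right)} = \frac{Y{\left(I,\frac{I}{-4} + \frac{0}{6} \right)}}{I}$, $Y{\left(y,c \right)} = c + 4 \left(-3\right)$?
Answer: $\frac{4045}{8816} \approx 0.45882$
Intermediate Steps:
$Y{\left(y,c \right)} = -12 + c$ ($Y{\left(y,c \right)} = c - 12 = -12 + c$)
$T{\left(I \right)} = \frac{-12 - \frac{I}{4}}{I}$ ($T{\left(I \right)} = \frac{-12 + \left(\frac{I}{-4} + \frac{0}{6}\right)}{I} = \frac{-12 + \left(I \left(- \frac{1}{4}\right) + 0 \cdot \frac{1}{6}\right)}{I} = \frac{-12 + \left(- \frac{I}{4} + 0\right)}{I} = \frac{-12 - \frac{I}{4}}{I}$)
$\frac{T{\left(19 \right)} - 3778}{-4266 - 3970} = \frac{\frac{-48 - 19}{4 \cdot 19} - 3778}{-4266 - 3970} = \frac{\frac{1}{4} \cdot \frac{1}{19} \left(-48 - 19\right) - 3778}{-8236} = \left(\frac{1}{4} \cdot \frac{1}{19} \left(-67\right) - 3778\right) \left(- \frac{1}{8236}\right) = \left(- \frac{67}{76} - 3778\right) \left(- \frac{1}{8236}\right) = \left(- \frac{287195}{76}\right) \left(- \frac{1}{8236}\right) = \frac{4045}{8816}$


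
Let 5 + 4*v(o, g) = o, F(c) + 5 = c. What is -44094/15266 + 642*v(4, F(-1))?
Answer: -2494287/15266 ≈ -163.39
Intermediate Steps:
F(c) = -5 + c
v(o, g) = -5/4 + o/4
-44094/15266 + 642*v(4, F(-1)) = -44094/15266 + 642*(-5/4 + (¼)*4) = -44094*1/15266 + 642*(-5/4 + 1) = -22047/7633 + 642*(-¼) = -22047/7633 - 321/2 = -2494287/15266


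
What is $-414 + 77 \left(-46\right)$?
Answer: $-3956$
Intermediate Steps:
$-414 + 77 \left(-46\right) = -414 - 3542 = -3956$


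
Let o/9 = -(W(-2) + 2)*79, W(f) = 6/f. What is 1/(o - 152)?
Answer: 1/559 ≈ 0.0017889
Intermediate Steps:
o = 711 (o = 9*(-(6/(-2) + 2)*79) = 9*(-(6*(-1/2) + 2)*79) = 9*(-(-3 + 2)*79) = 9*(-1*(-1)*79) = 9*(1*79) = 9*79 = 711)
1/(o - 152) = 1/(711 - 152) = 1/559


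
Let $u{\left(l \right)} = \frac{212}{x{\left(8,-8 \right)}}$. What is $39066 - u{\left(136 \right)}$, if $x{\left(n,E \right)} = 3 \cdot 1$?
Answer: $\frac{116986}{3} \approx 38995.0$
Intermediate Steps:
$x{\left(n,E \right)} = 3$
$u{\left(l \right)} = \frac{212}{3}$
$39066 - u{\left(136 \right)} = 39066 - \frac{212}{3} = \frac{116986}{3}$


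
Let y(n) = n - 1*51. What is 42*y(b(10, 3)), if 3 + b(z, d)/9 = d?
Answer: -2142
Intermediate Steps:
b(z, d) = -27 + 9*d
y(n) = -51 + n (y(n) = n - 51 = -51 + n)
42*y(b(10, 3)) = 42*(-51 + (-27 + 9*3)) = 42*(-51 + (-27 + 27)) = 42*(-51 + 0) = 42*(-51) = -2142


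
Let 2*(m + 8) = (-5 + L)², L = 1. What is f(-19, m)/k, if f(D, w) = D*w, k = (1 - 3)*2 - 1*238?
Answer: 0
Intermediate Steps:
m = 0 (m = -8 + (-5 + 1)²/2 = -8 + (½)*(-4)² = -8 + (½)*16 = -8 + 8 = 0)
k = -242 (k = -2*2 - 238 = -4 - 238 = -242)
f(-19, m)/k = -19*0/(-242) = 0*(-1/242) = 0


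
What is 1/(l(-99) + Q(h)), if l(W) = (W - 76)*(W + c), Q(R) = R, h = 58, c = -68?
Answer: 1/29283 ≈ 3.4150e-5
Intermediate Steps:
l(W) = (-76 + W)*(-68 + W) (l(W) = (W - 76)*(W - 68) = (-76 + W)*(-68 + W))
1/(l(-99) + Q(h)) = 1/((5168 + (-99)² - 144*(-99)) + 58) = 1/((5168 + 9801 + 14256) + 58) = 1/(29225 + 58) = 1/29283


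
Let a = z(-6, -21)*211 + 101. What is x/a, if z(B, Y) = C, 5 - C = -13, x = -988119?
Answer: -988119/3899 ≈ -253.43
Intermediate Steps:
C = 18 (C = 5 - 1*(-13) = 5 + 13 = 18)
z(B, Y) = 18
a = 3899 (a = 18*211 + 101 = 3798 + 101 = 3899)
x/a = -988119/3899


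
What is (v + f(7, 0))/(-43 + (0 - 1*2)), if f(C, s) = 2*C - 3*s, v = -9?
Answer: -⅑ ≈ -0.11111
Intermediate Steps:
f(C, s) = -3*s + 2*C
(v + f(7, 0))/(-43 + (0 - 1*2)) = (-9 + (-3*0 + 2*7))/(-43 + (0 - 1*2)) = (-9 + (0 + 14))/(-43 + (0 - 2)) = (-9 + 14)/(-43 - 2) = 5/(-45) = 5*(-1/45) = -⅑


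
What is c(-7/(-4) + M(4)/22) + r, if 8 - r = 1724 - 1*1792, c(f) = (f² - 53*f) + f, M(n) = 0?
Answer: -191/16 ≈ -11.938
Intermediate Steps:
c(f) = f² - 52*f
r = 76 (r = 8 - (1724 - 1*1792) = 8 - (1724 - 1792) = 8 - 1*(-68) = 8 + 68 = 76)
c(-7/(-4) + M(4)/22) + r = (-7/(-4) + 0/22)*(-52 + (-7/(-4) + 0/22)) + 76 = (-7*(-¼) + 0*(1/22))*(-52 + (-7*(-¼) + 0*(1/22))) + 76 = (7/4 + 0)*(-52 + (7/4 + 0)) + 76 = 7*(-52 + 7/4)/4 + 76 = (7/4)*(-201/4) + 76 = -1407/16 + 76 = -191/16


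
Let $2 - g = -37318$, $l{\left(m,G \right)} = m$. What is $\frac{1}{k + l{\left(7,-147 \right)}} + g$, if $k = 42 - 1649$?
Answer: $\frac{59711999}{1600} \approx 37320.0$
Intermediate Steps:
$k = -1607$ ($k = 42 - 1649 = -1607$)
$g = 37320$ ($g = 2 - -37318 = 2 + 37318 = 37320$)
$\frac{1}{k + l{\left(7,-147 \right)}} + g = \frac{1}{-1607 + 7} + 37320 = \frac{1}{-1600} + 37320 = - \frac{1}{1600} + 37320 = \frac{59711999}{1600}$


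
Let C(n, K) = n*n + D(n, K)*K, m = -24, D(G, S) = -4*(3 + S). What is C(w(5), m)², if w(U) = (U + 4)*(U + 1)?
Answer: 810000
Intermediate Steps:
w(U) = (1 + U)*(4 + U) (w(U) = (4 + U)*(1 + U) = (1 + U)*(4 + U))
D(G, S) = -12 - 4*S
C(n, K) = n² + K*(-12 - 4*K) (C(n, K) = n*n + (-12 - 4*K)*K = n² + K*(-12 - 4*K))
C(w(5), m)² = ((4 + 5² + 5*5)² - 4*(-24)*(3 - 24))² = ((4 + 25 + 25)² - 4*(-24)*(-21))² = (54² - 2016)² = (2916 - 2016)² = 900² = 810000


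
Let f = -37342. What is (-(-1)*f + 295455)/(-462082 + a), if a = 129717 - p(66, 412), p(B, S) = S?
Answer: -258113/332777 ≈ -0.77563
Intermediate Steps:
a = 129305 (a = 129717 - 1*412 = 129717 - 412 = 129305)
(-(-1)*f + 295455)/(-462082 + a) = (-(-1)*(-37342) + 295455)/(-462082 + 129305) = (-1*37342 + 295455)/(-332777) = (-37342 + 295455)*(-1/332777) = 258113*(-1/332777) = -258113/332777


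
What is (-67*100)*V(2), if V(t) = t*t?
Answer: -26800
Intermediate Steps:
V(t) = t**2
(-67*100)*V(2) = -67*100*2**2 = -6700*4 = -26800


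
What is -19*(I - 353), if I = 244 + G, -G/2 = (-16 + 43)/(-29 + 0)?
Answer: 59033/29 ≈ 2035.6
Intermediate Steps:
G = 54/29 (G = -2*(-16 + 43)/(-29 + 0) = -54/(-29) = -54*(-1)/29 = -2*(-27/29) = 54/29 ≈ 1.8621)
I = 7130/29 (I = 244 + 54/29 = 7130/29 ≈ 245.86)
-19*(I - 353) = -19*(7130/29 - 353) = -19*(-3107/29) = 59033/29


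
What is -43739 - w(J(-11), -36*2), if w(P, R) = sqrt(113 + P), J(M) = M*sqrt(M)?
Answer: -43739 - sqrt(113 - 11*I*sqrt(11)) ≈ -43750.0 + 1.6946*I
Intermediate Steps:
J(M) = M**(3/2)
-43739 - w(J(-11), -36*2) = -43739 - sqrt(113 + (-11)**(3/2)) = -43739 - sqrt(113 - 11*I*sqrt(11))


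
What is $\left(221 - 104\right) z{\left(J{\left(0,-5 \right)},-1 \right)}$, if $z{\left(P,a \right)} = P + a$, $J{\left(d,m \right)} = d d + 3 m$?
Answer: $-1872$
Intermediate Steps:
$J{\left(d,m \right)} = d^{2} + 3 m$
$\left(221 - 104\right) z{\left(J{\left(0,-5 \right)},-1 \right)} = \left(221 - 104\right) \left(\left(0^{2} + 3 \left(-5\right)\right) - 1\right) = \left(221 - 104\right) \left(\left(0 - 15\right) - 1\right) = 117 \left(-15 - 1\right) = 117 \left(-16\right) = -1872$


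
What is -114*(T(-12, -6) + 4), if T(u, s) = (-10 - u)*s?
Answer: 912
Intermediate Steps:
T(u, s) = s*(-10 - u)
-114*(T(-12, -6) + 4) = -114*(-1*(-6)*(10 - 12) + 4) = -114*(-1*(-6)*(-2) + 4) = -114*(-12 + 4) = -114*(-8) = 912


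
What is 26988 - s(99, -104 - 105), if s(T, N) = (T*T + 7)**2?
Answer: -96169876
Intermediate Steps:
s(T, N) = (7 + T**2)**2 (s(T, N) = (T**2 + 7)**2 = (7 + T**2)**2)
26988 - s(99, -104 - 105) = 26988 - (7 + 99**2)**2 = 26988 - (7 + 9801)**2 = 26988 - 1*9808**2 = 26988 - 1*96196864 = 26988 - 96196864 = -96169876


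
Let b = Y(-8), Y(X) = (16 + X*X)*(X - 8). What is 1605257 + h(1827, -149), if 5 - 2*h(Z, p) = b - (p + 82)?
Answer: 1605866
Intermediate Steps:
Y(X) = (-8 + X)*(16 + X²) (Y(X) = (16 + X²)*(-8 + X) = (-8 + X)*(16 + X²))
b = -1280 (b = -128 + (-8)³ - 8*(-8)² + 16*(-8) = -128 - 512 - 8*64 - 128 = -128 - 512 - 512 - 128 = -1280)
h(Z, p) = 1367/2 + p/2 (h(Z, p) = 5/2 - (-1280 - (p + 82))/2 = 5/2 - (-1280 - (82 + p))/2 = 5/2 - (-1280 + (-82 - p))/2 = 5/2 - (-1362 - p)/2 = 5/2 + (681 + p/2) = 1367/2 + p/2)
1605257 + h(1827, -149) = 1605257 + (1367/2 + (½)*(-149)) = 1605257 + (1367/2 - 149/2) = 1605257 + 609 = 1605866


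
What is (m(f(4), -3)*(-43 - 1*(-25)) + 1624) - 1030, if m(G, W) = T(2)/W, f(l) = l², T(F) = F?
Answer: 606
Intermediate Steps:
m(G, W) = 2/W
(m(f(4), -3)*(-43 - 1*(-25)) + 1624) - 1030 = ((2/(-3))*(-43 - 1*(-25)) + 1624) - 1030 = ((2*(-⅓))*(-43 + 25) + 1624) - 1030 = (-⅔*(-18) + 1624) - 1030 = (12 + 1624) - 1030 = 1636 - 1030 = 606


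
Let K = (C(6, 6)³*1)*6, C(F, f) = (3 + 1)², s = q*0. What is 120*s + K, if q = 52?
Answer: 24576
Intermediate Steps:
s = 0 (s = 52*0 = 0)
C(F, f) = 16 (C(F, f) = 4² = 16)
K = 24576 (K = (16³*1)*6 = (4096*1)*6 = 4096*6 = 24576)
120*s + K = 120*0 + 24576 = 0 + 24576 = 24576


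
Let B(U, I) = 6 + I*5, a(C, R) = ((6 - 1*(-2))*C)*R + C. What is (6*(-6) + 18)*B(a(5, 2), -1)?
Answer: -18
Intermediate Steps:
a(C, R) = C + 8*C*R (a(C, R) = ((6 + 2)*C)*R + C = (8*C)*R + C = 8*C*R + C = C + 8*C*R)
B(U, I) = 6 + 5*I
(6*(-6) + 18)*B(a(5, 2), -1) = (6*(-6) + 18)*(6 + 5*(-1)) = (-36 + 18)*(6 - 5) = -18*1 = -18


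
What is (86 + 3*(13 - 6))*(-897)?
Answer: -95979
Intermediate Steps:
(86 + 3*(13 - 6))*(-897) = (86 + 3*7)*(-897) = (86 + 21)*(-897) = 107*(-897) = -95979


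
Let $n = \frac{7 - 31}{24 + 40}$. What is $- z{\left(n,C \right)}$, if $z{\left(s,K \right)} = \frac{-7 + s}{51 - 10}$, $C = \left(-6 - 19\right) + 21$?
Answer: $\frac{59}{328} \approx 0.17988$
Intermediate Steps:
$n = - \frac{3}{8}$ ($n = - \frac{24}{64} = \left(-24\right) \frac{1}{64} = - \frac{3}{8} \approx -0.375$)
$C = -4$ ($C = -25 + 21 = -4$)
$z{\left(s,K \right)} = - \frac{7}{41} + \frac{s}{41}$ ($z{\left(s,K \right)} = \frac{-7 + s}{41} = \left(-7 + s\right) \frac{1}{41} = - \frac{7}{41} + \frac{s}{41}$)
$- z{\left(n,C \right)} = - (- \frac{7}{41} + \frac{1}{41} \left(- \frac{3}{8}\right)) = - (- \frac{7}{41} - \frac{3}{328}) = \left(-1\right) \left(- \frac{59}{328}\right) = \frac{59}{328}$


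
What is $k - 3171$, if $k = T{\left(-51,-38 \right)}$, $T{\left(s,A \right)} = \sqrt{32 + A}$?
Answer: $-3171 + i \sqrt{6} \approx -3171.0 + 2.4495 i$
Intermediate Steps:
$k = i \sqrt{6}$ ($k = \sqrt{32 - 38} = \sqrt{-6} = i \sqrt{6} \approx 2.4495 i$)
$k - 3171 = i \sqrt{6} - 3171 = -3171 + i \sqrt{6}$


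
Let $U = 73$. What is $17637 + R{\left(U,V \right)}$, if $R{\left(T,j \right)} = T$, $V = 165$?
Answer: $17710$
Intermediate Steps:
$17637 + R{\left(U,V \right)} = 17637 + 73 = 17710$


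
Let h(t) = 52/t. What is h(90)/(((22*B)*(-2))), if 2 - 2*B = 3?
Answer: 13/495 ≈ 0.026263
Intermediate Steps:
B = -½ (B = 1 - ½*3 = 1 - 3/2 = -½ ≈ -0.50000)
h(90)/(((22*B)*(-2))) = (52/90)/(((22*(-½))*(-2))) = (52*(1/90))/((-11*(-2))) = (26/45)/22 = (26/45)*(1/22) = 13/495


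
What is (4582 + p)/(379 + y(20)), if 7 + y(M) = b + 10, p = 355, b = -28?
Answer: 4937/354 ≈ 13.946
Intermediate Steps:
y(M) = -25 (y(M) = -7 + (-28 + 10) = -7 - 18 = -25)
(4582 + p)/(379 + y(20)) = (4582 + 355)/(379 - 25) = 4937/354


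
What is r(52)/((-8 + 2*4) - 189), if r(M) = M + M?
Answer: -104/189 ≈ -0.55026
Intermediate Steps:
r(M) = 2*M
r(52)/((-8 + 2*4) - 189) = (2*52)/((-8 + 2*4) - 189) = 104/((-8 + 8) - 189) = 104/(0 - 189) = 104/(-189) = 104*(-1/189) = -104/189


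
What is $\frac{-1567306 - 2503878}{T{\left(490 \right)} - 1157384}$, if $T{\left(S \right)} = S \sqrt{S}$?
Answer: $\frac{588990402832}{167427509307} + \frac{1745520140 \sqrt{10}}{167427509307} \approx 3.5508$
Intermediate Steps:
$T{\left(S \right)} = S^{\frac{3}{2}}$
$\frac{-1567306 - 2503878}{T{\left(490 \right)} - 1157384} = \frac{-1567306 - 2503878}{490^{\frac{3}{2}} - 1157384} = - \frac{4071184}{3430 \sqrt{10} - 1157384} = - \frac{4071184}{-1157384 + 3430 \sqrt{10}}$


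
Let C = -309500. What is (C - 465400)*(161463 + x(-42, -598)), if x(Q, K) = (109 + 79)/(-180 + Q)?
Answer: -4629329831700/37 ≈ -1.2512e+11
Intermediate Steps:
x(Q, K) = 188/(-180 + Q)
(C - 465400)*(161463 + x(-42, -598)) = (-309500 - 465400)*(161463 + 188/(-180 - 42)) = -774900*(161463 + 188/(-222)) = -774900*(161463 + 188*(-1/222)) = -774900*(161463 - 94/111) = -774900*17922299/111 = -4629329831700/37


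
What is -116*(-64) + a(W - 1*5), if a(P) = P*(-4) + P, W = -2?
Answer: 7445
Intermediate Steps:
a(P) = -3*P (a(P) = -4*P + P = -3*P)
-116*(-64) + a(W - 1*5) = -116*(-64) - 3*(-2 - 1*5) = 7424 - 3*(-2 - 5) = 7424 - 3*(-7) = 7424 + 21 = 7445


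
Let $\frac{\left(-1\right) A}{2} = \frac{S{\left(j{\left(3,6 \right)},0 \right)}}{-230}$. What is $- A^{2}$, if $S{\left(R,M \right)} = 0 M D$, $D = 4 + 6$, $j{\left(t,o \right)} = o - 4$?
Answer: $0$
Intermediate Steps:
$j{\left(t,o \right)} = -4 + o$ ($j{\left(t,o \right)} = o - 4 = -4 + o$)
$D = 10$
$S{\left(R,M \right)} = 0$ ($S{\left(R,M \right)} = 0 M 10 = 0 \cdot 10 = 0$)
$A = 0$ ($A = - 2 \frac{0}{-230} = - 2 \cdot 0 \left(- \frac{1}{230}\right) = \left(-2\right) 0 = 0$)
$- A^{2} = - 0^{2} = \left(-1\right) 0 = 0$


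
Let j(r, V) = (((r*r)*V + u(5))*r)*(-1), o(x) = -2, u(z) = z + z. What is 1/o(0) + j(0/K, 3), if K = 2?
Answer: -½ ≈ -0.50000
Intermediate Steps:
u(z) = 2*z
j(r, V) = -r*(10 + V*r²) (j(r, V) = (((r*r)*V + 2*5)*r)*(-1) = ((r²*V + 10)*r)*(-1) = ((V*r² + 10)*r)*(-1) = ((10 + V*r²)*r)*(-1) = (r*(10 + V*r²))*(-1) = -r*(10 + V*r²))
1/o(0) + j(0/K, 3) = 1/(-2) - 0/2*(10 + 3*(0/2)²) = -½*1 - 0*(½)*(10 + 3*(0*(½))²) = -½ - 1*0*(10 + 3*0²) = -½ - 1*0*(10 + 3*0) = -½ - 1*0*(10 + 0) = -½ - 1*0*10 = -½ + 0 = -½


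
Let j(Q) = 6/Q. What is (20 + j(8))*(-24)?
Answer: -498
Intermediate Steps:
(20 + j(8))*(-24) = (20 + 6/8)*(-24) = (20 + 6*(1/8))*(-24) = (20 + 3/4)*(-24) = (83/4)*(-24) = -498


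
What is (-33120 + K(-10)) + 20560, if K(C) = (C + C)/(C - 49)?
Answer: -741020/59 ≈ -12560.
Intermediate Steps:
K(C) = 2*C/(-49 + C) (K(C) = (2*C)/(-49 + C) = 2*C/(-49 + C))
(-33120 + K(-10)) + 20560 = (-33120 + 2*(-10)/(-49 - 10)) + 20560 = (-33120 + 2*(-10)/(-59)) + 20560 = (-33120 + 2*(-10)*(-1/59)) + 20560 = (-33120 + 20/59) + 20560 = -1954060/59 + 20560 = -741020/59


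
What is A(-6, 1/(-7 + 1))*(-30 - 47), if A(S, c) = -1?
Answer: 77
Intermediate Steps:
A(-6, 1/(-7 + 1))*(-30 - 47) = -(-30 - 47) = -1*(-77) = 77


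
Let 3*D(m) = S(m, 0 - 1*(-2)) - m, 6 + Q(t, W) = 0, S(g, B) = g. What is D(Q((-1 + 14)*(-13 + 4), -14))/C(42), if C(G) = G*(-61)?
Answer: 0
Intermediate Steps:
C(G) = -61*G
Q(t, W) = -6 (Q(t, W) = -6 + 0 = -6)
D(m) = 0 (D(m) = (m - m)/3 = (1/3)*0 = 0)
D(Q((-1 + 14)*(-13 + 4), -14))/C(42) = 0/((-61*42)) = 0/(-2562) = 0*(-1/2562) = 0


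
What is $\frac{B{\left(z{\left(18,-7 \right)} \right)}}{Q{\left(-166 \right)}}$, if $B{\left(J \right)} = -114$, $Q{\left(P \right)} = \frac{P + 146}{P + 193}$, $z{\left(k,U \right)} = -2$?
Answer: $\frac{1539}{10} \approx 153.9$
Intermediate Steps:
$Q{\left(P \right)} = \frac{146 + P}{193 + P}$
$\frac{B{\left(z{\left(18,-7 \right)} \right)}}{Q{\left(-166 \right)}} = - \frac{114}{\frac{1}{193 - 166} \left(146 - 166\right)} = - \frac{114}{\frac{1}{27} \left(-20\right)} = - \frac{114}{- \frac{20}{27}} = \left(-114\right) \left(- \frac{27}{20}\right) = \frac{1539}{10}$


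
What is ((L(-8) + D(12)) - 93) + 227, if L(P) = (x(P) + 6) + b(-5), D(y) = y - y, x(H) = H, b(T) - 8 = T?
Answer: 135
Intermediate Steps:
b(T) = 8 + T
D(y) = 0
L(P) = 9 + P (L(P) = (P + 6) + (8 - 5) = (6 + P) + 3 = 9 + P)
((L(-8) + D(12)) - 93) + 227 = (((9 - 8) + 0) - 93) + 227 = ((1 + 0) - 93) + 227 = (1 - 93) + 227 = -92 + 227 = 135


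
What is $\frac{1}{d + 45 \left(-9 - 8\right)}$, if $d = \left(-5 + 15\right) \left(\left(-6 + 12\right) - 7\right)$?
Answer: $- \frac{1}{775} \approx -0.0012903$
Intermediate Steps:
$d = -10$ ($d = 10 \left(6 - 7\right) = 10 \left(-1\right) = -10$)
$\frac{1}{d + 45 \left(-9 - 8\right)} = \frac{1}{-10 + 45 \left(-9 - 8\right)} = \frac{1}{-10 + 45 \left(-17\right)} = \frac{1}{-10 - 765} = \frac{1}{-775} = - \frac{1}{775}$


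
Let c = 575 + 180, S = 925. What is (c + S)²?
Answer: 2822400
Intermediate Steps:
c = 755
(c + S)² = (755 + 925)² = 1680² = 2822400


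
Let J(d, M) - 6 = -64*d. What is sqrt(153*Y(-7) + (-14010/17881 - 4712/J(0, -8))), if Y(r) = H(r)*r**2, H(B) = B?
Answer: I*sqrt(153274179465309)/53643 ≈ 230.79*I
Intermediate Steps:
J(d, M) = 6 - 64*d
Y(r) = r**3 (Y(r) = r*r**2 = r**3)
sqrt(153*Y(-7) + (-14010/17881 - 4712/J(0, -8))) = sqrt(153*(-7)**3 + (-14010/17881 - 4712/(6 - 64*0))) = sqrt(153*(-343) + (-14010*1/17881 - 4712/(6 + 0))) = sqrt(-52479 + (-14010/17881 - 4712/6)) = sqrt(-52479 + (-14010/17881 - 4712*1/6)) = sqrt(-52479 + (-14010/17881 - 2356/3)) = sqrt(-52479 - 42169666/53643) = sqrt(-2857300663/53643) = I*sqrt(153274179465309)/53643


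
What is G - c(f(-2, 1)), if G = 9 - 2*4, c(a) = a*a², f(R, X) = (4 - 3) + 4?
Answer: -124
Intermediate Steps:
f(R, X) = 5 (f(R, X) = 1 + 4 = 5)
c(a) = a³
G = 1 (G = 9 - 8 = 1)
G - c(f(-2, 1)) = 1 - 1*5³ = 1 - 1*125 = 1 - 125 = -124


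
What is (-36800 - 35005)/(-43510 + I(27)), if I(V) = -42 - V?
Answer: 71805/43579 ≈ 1.6477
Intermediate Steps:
(-36800 - 35005)/(-43510 + I(27)) = (-36800 - 35005)/(-43510 + (-42 - 1*27)) = -71805/(-43510 + (-42 - 27)) = -71805/(-43510 - 69) = -71805/(-43579) = -71805*(-1/43579) = 71805/43579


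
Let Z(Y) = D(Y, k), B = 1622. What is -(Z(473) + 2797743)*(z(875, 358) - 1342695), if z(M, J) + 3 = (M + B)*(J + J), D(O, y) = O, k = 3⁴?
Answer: -1245637045264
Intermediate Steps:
k = 81
z(M, J) = -3 + 2*J*(1622 + M) (z(M, J) = -3 + (M + 1622)*(J + J) = -3 + (1622 + M)*(2*J) = -3 + 2*J*(1622 + M))
Z(Y) = Y
-(Z(473) + 2797743)*(z(875, 358) - 1342695) = -(473 + 2797743)*((-3 + 3244*358 + 2*358*875) - 1342695) = -2798216*((-3 + 1161352 + 626500) - 1342695) = -2798216*(1787849 - 1342695) = -2798216*445154 = -1*1245637045264 = -1245637045264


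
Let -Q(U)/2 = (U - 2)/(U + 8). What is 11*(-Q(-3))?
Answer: -22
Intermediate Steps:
Q(U) = -2*(-2 + U)/(8 + U) (Q(U) = -2*(U - 2)/(U + 8) = -2*(-2 + U)/(8 + U))
11*(-Q(-3)) = 11*(-2*(2 - 1*(-3))/(8 - 3)) = 11*(-2*(2 + 3)/5) = 11*(-2*5/5) = 11*(-1*2) = 11*(-2) = -22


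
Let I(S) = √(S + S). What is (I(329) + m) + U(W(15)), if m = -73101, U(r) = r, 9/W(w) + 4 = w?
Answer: -804102/11 + √658 ≈ -73075.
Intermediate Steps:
W(w) = 9/(-4 + w)
I(S) = √2*√S (I(S) = √(2*S) = √2*√S)
(I(329) + m) + U(W(15)) = (√2*√329 - 73101) + 9/(-4 + 15) = (√658 - 73101) + 9/11 = (-73101 + √658) + 9*(1/11) = (-73101 + √658) + 9/11 = -804102/11 + √658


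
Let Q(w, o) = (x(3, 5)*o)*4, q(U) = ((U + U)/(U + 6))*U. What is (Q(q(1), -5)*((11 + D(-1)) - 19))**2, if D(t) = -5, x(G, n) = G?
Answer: 608400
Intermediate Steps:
q(U) = 2*U**2/(6 + U) (q(U) = ((2*U)/(6 + U))*U = (2*U/(6 + U))*U = 2*U**2/(6 + U))
Q(w, o) = 12*o (Q(w, o) = (3*o)*4 = 12*o)
(Q(q(1), -5)*((11 + D(-1)) - 19))**2 = ((12*(-5))*((11 - 5) - 19))**2 = (-60*(6 - 19))**2 = (-60*(-13))**2 = 780**2 = 608400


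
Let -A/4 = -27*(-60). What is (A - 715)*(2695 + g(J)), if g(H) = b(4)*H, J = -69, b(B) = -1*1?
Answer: -19886980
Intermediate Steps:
b(B) = -1
A = -6480 (A = -(-108)*(-60) = -4*1620 = -6480)
g(H) = -H
(A - 715)*(2695 + g(J)) = (-6480 - 715)*(2695 - 1*(-69)) = -7195*(2695 + 69) = -7195*2764 = -19886980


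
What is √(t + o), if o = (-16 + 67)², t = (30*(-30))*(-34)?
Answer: 3*√3689 ≈ 182.21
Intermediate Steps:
t = 30600 (t = -900*(-34) = 30600)
o = 2601 (o = 51² = 2601)
√(t + o) = √(30600 + 2601) = √33201 = 3*√3689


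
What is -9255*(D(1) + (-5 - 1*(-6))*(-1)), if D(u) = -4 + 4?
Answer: 9255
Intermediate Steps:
D(u) = 0
-9255*(D(1) + (-5 - 1*(-6))*(-1)) = -9255*(0 + (-5 - 1*(-6))*(-1)) = -9255*(0 + (-5 + 6)*(-1)) = -9255*(0 + 1*(-1)) = -9255*(0 - 1) = -9255*(-1) = 9255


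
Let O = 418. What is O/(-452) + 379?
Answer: 85445/226 ≈ 378.08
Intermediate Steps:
O/(-452) + 379 = 418/(-452) + 379 = 418*(-1/452) + 379 = -209/226 + 379 = 85445/226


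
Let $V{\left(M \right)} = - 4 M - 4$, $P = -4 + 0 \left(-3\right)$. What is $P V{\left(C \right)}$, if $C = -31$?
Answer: $-480$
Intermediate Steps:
$P = -4$ ($P = -4 + 0 = -4$)
$V{\left(M \right)} = -4 - 4 M$
$P V{\left(C \right)} = - 4 \left(-4 - -124\right) = - 4 \left(-4 + 124\right) = \left(-4\right) 120 = -480$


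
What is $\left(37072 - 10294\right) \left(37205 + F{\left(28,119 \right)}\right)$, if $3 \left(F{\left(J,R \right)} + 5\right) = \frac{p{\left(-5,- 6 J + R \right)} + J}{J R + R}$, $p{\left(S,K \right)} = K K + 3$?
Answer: $\frac{3437706369632}{3451} \approx 9.9615 \cdot 10^{8}$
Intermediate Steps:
$p{\left(S,K \right)} = 3 + K^{2}$ ($p{\left(S,K \right)} = K^{2} + 3 = 3 + K^{2}$)
$F{\left(J,R \right)} = -5 + \frac{3 + J + \left(R - 6 J\right)^{2}}{3 \left(R + J R\right)}$ ($F{\left(J,R \right)} = -5 + \frac{\left(\left(3 + \left(- 6 J + R\right)^{2}\right) + J\right) \frac{1}{J R + R}}{3} = -5 + \frac{\left(\left(3 + \left(R - 6 J\right)^{2}\right) + J\right) \frac{1}{R + J R}}{3} = -5 + \frac{\left(3 + J + \left(R - 6 J\right)^{2}\right) \frac{1}{R + J R}}{3} = -5 + \frac{\frac{1}{R + J R} \left(3 + J + \left(R - 6 J\right)^{2}\right)}{3} = -5 + \frac{3 + J + \left(R - 6 J\right)^{2}}{3 \left(R + J R\right)}$)
$\left(37072 - 10294\right) \left(37205 + F{\left(28,119 \right)}\right) = \left(37072 - 10294\right) \left(37205 + \frac{3 + 28 + \left(119 - 168\right)^{2} - 1785 - 420 \cdot 119}{3 \cdot 119 \left(1 + 28\right)}\right) = 26778 \left(37205 + \frac{1}{3} \cdot \frac{1}{119} \cdot \frac{1}{29} \left(3 + 28 + \left(119 - 168\right)^{2} - 1785 - 49980\right)\right) = 26778 \left(37205 + \frac{1}{3} \cdot \frac{1}{119} \cdot \frac{1}{29} \left(3 + 28 + \left(-49\right)^{2} - 1785 - 49980\right)\right) = 26778 \left(37205 + \frac{1}{3} \cdot \frac{1}{119} \cdot \frac{1}{29} \left(3 + 28 + 2401 - 1785 - 49980\right)\right) = 26778 \left(37205 + \frac{1}{3} \cdot \frac{1}{119} \cdot \frac{1}{29} \left(-49333\right)\right) = 26778 \left(37205 - \frac{49333}{10353}\right) = 26778 \cdot \frac{385134032}{10353} = \frac{3437706369632}{3451}$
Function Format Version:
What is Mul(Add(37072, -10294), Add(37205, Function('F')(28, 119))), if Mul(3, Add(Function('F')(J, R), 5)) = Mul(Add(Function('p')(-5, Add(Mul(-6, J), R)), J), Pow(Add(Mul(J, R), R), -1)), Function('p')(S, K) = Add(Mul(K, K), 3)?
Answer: Rational(3437706369632, 3451) ≈ 9.9615e+8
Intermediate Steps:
Function('p')(S, K) = Add(3, Pow(K, 2)) (Function('p')(S, K) = Add(Pow(K, 2), 3) = Add(3, Pow(K, 2)))
Function('F')(J, R) = Add(-5, Mul(Rational(1, 3), Pow(Add(R, Mul(J, R)), -1), Add(3, J, Pow(Add(R, Mul(-6, J)), 2)))) (Function('F')(J, R) = Add(-5, Mul(Rational(1, 3), Mul(Add(Add(3, Pow(Add(Mul(-6, J), R), 2)), J), Pow(Add(Mul(J, R), R), -1)))) = Add(-5, Mul(Rational(1, 3), Mul(Add(Add(3, Pow(Add(R, Mul(-6, J)), 2)), J), Pow(Add(R, Mul(J, R)), -1)))) = Add(-5, Mul(Rational(1, 3), Mul(Add(3, J, Pow(Add(R, Mul(-6, J)), 2)), Pow(Add(R, Mul(J, R)), -1)))) = Add(-5, Mul(Rational(1, 3), Mul(Pow(Add(R, Mul(J, R)), -1), Add(3, J, Pow(Add(R, Mul(-6, J)), 2))))) = Add(-5, Mul(Rational(1, 3), Pow(Add(R, Mul(J, R)), -1), Add(3, J, Pow(Add(R, Mul(-6, J)), 2)))))
Mul(Add(37072, -10294), Add(37205, Function('F')(28, 119))) = Mul(Add(37072, -10294), Add(37205, Mul(Rational(1, 3), Pow(119, -1), Pow(Add(1, 28), -1), Add(3, 28, Pow(Add(119, Mul(-6, 28)), 2), Mul(-15, 119), Mul(-15, 28, 119))))) = Mul(26778, Add(37205, Mul(Rational(1, 3), Rational(1, 119), Pow(29, -1), Add(3, 28, Pow(Add(119, -168), 2), -1785, -49980)))) = Mul(26778, Add(37205, Mul(Rational(1, 3), Rational(1, 119), Rational(1, 29), Add(3, 28, Pow(-49, 2), -1785, -49980)))) = Mul(26778, Add(37205, Mul(Rational(1, 3), Rational(1, 119), Rational(1, 29), Add(3, 28, 2401, -1785, -49980)))) = Mul(26778, Add(37205, Mul(Rational(1, 3), Rational(1, 119), Rational(1, 29), -49333))) = Mul(26778, Add(37205, Rational(-49333, 10353))) = Mul(26778, Rational(385134032, 10353)) = Rational(3437706369632, 3451)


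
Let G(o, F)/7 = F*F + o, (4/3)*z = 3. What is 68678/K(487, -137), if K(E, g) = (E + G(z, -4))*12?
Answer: 68678/7377 ≈ 9.3098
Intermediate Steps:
z = 9/4 (z = (¾)*3 = 9/4 ≈ 2.2500)
G(o, F) = 7*o + 7*F² (G(o, F) = 7*(F*F + o) = 7*(F² + o) = 7*(o + F²) = 7*o + 7*F²)
K(E, g) = 1533 + 12*E (K(E, g) = (E + (7*(9/4) + 7*(-4)²))*12 = (E + (63/4 + 7*16))*12 = (E + (63/4 + 112))*12 = (E + 511/4)*12 = (511/4 + E)*12 = 1533 + 12*E)
68678/K(487, -137) = 68678/(1533 + 12*487) = 68678/(1533 + 5844) = 68678/7377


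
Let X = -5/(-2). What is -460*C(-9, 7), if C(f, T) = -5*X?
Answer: 5750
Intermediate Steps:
X = 5/2 (X = -5*(-½) = 5/2 ≈ 2.5000)
C(f, T) = -25/2 (C(f, T) = -5*5/2 = -25/2)
-460*C(-9, 7) = -460*(-25/2) = 5750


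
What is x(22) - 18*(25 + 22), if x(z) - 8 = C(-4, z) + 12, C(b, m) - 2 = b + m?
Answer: -806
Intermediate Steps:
C(b, m) = 2 + b + m (C(b, m) = 2 + (b + m) = 2 + b + m)
x(z) = 18 + z (x(z) = 8 + ((2 - 4 + z) + 12) = 8 + ((-2 + z) + 12) = 8 + (10 + z) = 18 + z)
x(22) - 18*(25 + 22) = (18 + 22) - 18*(25 + 22) = 40 - 18*47 = 40 - 1*846 = 40 - 846 = -806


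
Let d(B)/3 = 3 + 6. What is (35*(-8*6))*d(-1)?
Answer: -45360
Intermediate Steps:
d(B) = 27 (d(B) = 3*(3 + 6) = 3*9 = 27)
(35*(-8*6))*d(-1) = (35*(-8*6))*27 = (35*(-48))*27 = -1680*27 = -45360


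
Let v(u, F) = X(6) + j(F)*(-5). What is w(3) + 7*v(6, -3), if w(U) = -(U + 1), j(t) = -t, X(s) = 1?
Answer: -102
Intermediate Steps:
w(U) = -1 - U (w(U) = -(1 + U) = -1 - U)
v(u, F) = 1 + 5*F (v(u, F) = 1 - F*(-5) = 1 + 5*F)
w(3) + 7*v(6, -3) = (-1 - 1*3) + 7*(1 + 5*(-3)) = (-1 - 3) + 7*(1 - 15) = -4 + 7*(-14) = -4 - 98 = -102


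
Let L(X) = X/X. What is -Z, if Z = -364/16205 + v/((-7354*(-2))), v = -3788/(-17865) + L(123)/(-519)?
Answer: 472454291417/21046686683580 ≈ 0.022448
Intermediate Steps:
L(X) = 1
v = 649369/3090645 (v = -3788/(-17865) + 1/(-519) = -3788*(-1/17865) + 1*(-1/519) = 3788/17865 - 1/519 = 649369/3090645 ≈ 0.21011)
Z = -472454291417/21046686683580 (Z = -364/16205 + 649369/(3090645*((-7354*(-2)))) = -364*1/16205 + (649369/3090645)/14708 = -52/2315 + (649369/3090645)*(1/14708) = -52/2315 + 649369/45457206660 = -472454291417/21046686683580 ≈ -0.022448)
-Z = -1*(-472454291417/21046686683580) = 472454291417/21046686683580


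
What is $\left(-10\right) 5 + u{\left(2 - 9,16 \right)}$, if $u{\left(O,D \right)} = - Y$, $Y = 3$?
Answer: $-53$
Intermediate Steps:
$u{\left(O,D \right)} = -3$ ($u{\left(O,D \right)} = \left(-1\right) 3 = -3$)
$\left(-10\right) 5 + u{\left(2 - 9,16 \right)} = \left(-10\right) 5 - 3 = -50 - 3 = -53$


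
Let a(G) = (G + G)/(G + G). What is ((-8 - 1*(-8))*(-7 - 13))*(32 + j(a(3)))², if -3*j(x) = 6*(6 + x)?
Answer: 0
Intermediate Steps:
a(G) = 1 (a(G) = (2*G)/((2*G)) = (2*G)*(1/(2*G)) = 1)
j(x) = -12 - 2*x (j(x) = -2*(6 + x) = -(36 + 6*x)/3 = -12 - 2*x)
((-8 - 1*(-8))*(-7 - 13))*(32 + j(a(3)))² = ((-8 - 1*(-8))*(-7 - 13))*(32 + (-12 - 2*1))² = ((-8 + 8)*(-20))*(32 + (-12 - 2))² = (0*(-20))*(32 - 14)² = 0*18² = 0*324 = 0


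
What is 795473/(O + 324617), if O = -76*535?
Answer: 795473/283957 ≈ 2.8014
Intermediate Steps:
O = -40660
795473/(O + 324617) = 795473/(-40660 + 324617) = 795473/283957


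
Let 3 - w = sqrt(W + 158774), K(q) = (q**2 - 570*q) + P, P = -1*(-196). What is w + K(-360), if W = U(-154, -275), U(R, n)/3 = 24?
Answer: 334999 - sqrt(158846) ≈ 3.3460e+5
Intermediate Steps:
U(R, n) = 72 (U(R, n) = 3*24 = 72)
W = 72
P = 196
K(q) = 196 + q**2 - 570*q (K(q) = (q**2 - 570*q) + 196 = 196 + q**2 - 570*q)
w = 3 - sqrt(158846) (w = 3 - sqrt(72 + 158774) = 3 - sqrt(158846) ≈ -395.55)
w + K(-360) = (3 - sqrt(158846)) + (196 + (-360)**2 - 570*(-360)) = (3 - sqrt(158846)) + (196 + 129600 + 205200) = (3 - sqrt(158846)) + 334996 = 334999 - sqrt(158846)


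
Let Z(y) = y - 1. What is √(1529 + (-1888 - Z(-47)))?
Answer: I*√311 ≈ 17.635*I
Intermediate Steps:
Z(y) = -1 + y
√(1529 + (-1888 - Z(-47))) = √(1529 + (-1888 - (-1 - 47))) = √(1529 + (-1888 - 1*(-48))) = √(1529 + (-1888 + 48)) = √(1529 - 1840) = √(-311) = I*√311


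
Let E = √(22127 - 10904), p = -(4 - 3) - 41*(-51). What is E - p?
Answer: -2090 + 3*√1247 ≈ -1984.1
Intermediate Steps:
p = 2090 (p = -1*1 + 2091 = -1 + 2091 = 2090)
E = 3*√1247 (E = √11223 = 3*√1247 ≈ 105.94)
E - p = 3*√1247 - 1*2090 = 3*√1247 - 2090 = -2090 + 3*√1247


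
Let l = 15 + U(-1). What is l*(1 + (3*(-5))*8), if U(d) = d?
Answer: -1666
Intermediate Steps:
l = 14 (l = 15 - 1 = 14)
l*(1 + (3*(-5))*8) = 14*(1 + (3*(-5))*8) = 14*(1 - 15*8) = 14*(1 - 120) = 14*(-119) = -1666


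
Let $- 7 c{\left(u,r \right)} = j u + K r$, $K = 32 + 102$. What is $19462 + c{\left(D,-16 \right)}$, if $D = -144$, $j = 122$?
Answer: $22278$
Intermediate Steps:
$K = 134$
$c{\left(u,r \right)} = - \frac{134 r}{7} - \frac{122 u}{7}$ ($c{\left(u,r \right)} = - \frac{122 u + 134 r}{7} = - \frac{134 r}{7} - \frac{122 u}{7}$)
$19462 + c{\left(D,-16 \right)} = 19462 - -2816 = 19462 + \left(\frac{2144}{7} + \frac{17568}{7}\right) = 19462 + 2816 = 22278$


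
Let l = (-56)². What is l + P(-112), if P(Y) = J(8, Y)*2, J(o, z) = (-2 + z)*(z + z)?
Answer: 54208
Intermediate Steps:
J(o, z) = 2*z*(-2 + z) (J(o, z) = (-2 + z)*(2*z) = 2*z*(-2 + z))
P(Y) = 4*Y*(-2 + Y) (P(Y) = (2*Y*(-2 + Y))*2 = 4*Y*(-2 + Y))
l = 3136
l + P(-112) = 3136 + 4*(-112)*(-2 - 112) = 3136 + 4*(-112)*(-114) = 3136 + 51072 = 54208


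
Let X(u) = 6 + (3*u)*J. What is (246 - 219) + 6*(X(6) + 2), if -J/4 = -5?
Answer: 2235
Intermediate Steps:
J = 20 (J = -4*(-5) = 20)
X(u) = 6 + 60*u (X(u) = 6 + (3*u)*20 = 6 + 60*u)
(246 - 219) + 6*(X(6) + 2) = (246 - 219) + 6*((6 + 60*6) + 2) = 27 + 6*((6 + 360) + 2) = 27 + 6*(366 + 2) = 27 + 6*368 = 27 + 2208 = 2235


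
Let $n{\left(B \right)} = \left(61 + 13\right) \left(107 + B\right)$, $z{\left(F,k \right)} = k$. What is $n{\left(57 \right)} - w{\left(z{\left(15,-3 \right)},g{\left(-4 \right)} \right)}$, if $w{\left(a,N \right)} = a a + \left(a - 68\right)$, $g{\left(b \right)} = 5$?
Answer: $12198$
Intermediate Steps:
$w{\left(a,N \right)} = -68 + a + a^{2}$ ($w{\left(a,N \right)} = a^{2} + \left(a - 68\right) = a^{2} + \left(-68 + a\right) = -68 + a + a^{2}$)
$n{\left(B \right)} = 7918 + 74 B$ ($n{\left(B \right)} = 74 \left(107 + B\right) = 7918 + 74 B$)
$n{\left(57 \right)} - w{\left(z{\left(15,-3 \right)},g{\left(-4 \right)} \right)} = \left(7918 + 74 \cdot 57\right) - \left(-68 - 3 + \left(-3\right)^{2}\right) = \left(7918 + 4218\right) - \left(-68 - 3 + 9\right) = 12136 - -62 = 12136 + 62 = 12198$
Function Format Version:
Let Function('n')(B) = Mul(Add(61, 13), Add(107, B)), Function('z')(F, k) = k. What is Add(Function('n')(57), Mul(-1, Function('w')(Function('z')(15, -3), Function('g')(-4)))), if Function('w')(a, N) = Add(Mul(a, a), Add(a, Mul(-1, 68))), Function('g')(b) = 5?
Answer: 12198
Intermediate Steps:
Function('w')(a, N) = Add(-68, a, Pow(a, 2)) (Function('w')(a, N) = Add(Pow(a, 2), Add(a, -68)) = Add(Pow(a, 2), Add(-68, a)) = Add(-68, a, Pow(a, 2)))
Function('n')(B) = Add(7918, Mul(74, B)) (Function('n')(B) = Mul(74, Add(107, B)) = Add(7918, Mul(74, B)))
Add(Function('n')(57), Mul(-1, Function('w')(Function('z')(15, -3), Function('g')(-4)))) = Add(Add(7918, Mul(74, 57)), Mul(-1, Add(-68, -3, Pow(-3, 2)))) = Add(Add(7918, 4218), Mul(-1, Add(-68, -3, 9))) = Add(12136, Mul(-1, -62)) = Add(12136, 62) = 12198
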